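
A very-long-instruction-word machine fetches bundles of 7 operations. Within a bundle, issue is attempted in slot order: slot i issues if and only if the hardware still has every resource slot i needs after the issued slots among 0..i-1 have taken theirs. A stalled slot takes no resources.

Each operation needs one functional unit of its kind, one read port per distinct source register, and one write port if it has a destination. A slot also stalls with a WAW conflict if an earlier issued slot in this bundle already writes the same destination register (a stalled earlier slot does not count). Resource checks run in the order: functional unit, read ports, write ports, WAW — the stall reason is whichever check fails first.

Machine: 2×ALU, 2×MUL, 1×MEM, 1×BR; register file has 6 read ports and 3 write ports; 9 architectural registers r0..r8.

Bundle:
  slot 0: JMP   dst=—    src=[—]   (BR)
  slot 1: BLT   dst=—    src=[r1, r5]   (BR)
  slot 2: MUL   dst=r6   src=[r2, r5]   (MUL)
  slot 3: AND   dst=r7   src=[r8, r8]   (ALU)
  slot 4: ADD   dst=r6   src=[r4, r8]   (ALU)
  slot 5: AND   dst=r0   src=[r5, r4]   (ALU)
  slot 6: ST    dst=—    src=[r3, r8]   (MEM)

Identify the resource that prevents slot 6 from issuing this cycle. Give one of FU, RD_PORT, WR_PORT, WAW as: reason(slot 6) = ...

  0. BR ⇒ go  {2A/2Mu/1Ld/0B | 6r 3w}
  1. BR ⇒ no(FU)  {2A/2Mu/1Ld/0B | 6r 3w}
  2. MUL→r6 ⇒ go  {2A/1Mu/1Ld/0B | 4r 2w}
  3. ALU→r7 ⇒ go  {1A/1Mu/1Ld/0B | 3r 1w}
  4. ALU→r6 ⇒ no(WAW)  {1A/1Mu/1Ld/0B | 3r 1w}
  5. ALU→r0 ⇒ go  {0A/1Mu/1Ld/0B | 1r 0w}
  6. MEM ⇒ no(RD_PORT)  {0A/1Mu/1Ld/0B | 1r 0w}

reason(slot 6) = RD_PORT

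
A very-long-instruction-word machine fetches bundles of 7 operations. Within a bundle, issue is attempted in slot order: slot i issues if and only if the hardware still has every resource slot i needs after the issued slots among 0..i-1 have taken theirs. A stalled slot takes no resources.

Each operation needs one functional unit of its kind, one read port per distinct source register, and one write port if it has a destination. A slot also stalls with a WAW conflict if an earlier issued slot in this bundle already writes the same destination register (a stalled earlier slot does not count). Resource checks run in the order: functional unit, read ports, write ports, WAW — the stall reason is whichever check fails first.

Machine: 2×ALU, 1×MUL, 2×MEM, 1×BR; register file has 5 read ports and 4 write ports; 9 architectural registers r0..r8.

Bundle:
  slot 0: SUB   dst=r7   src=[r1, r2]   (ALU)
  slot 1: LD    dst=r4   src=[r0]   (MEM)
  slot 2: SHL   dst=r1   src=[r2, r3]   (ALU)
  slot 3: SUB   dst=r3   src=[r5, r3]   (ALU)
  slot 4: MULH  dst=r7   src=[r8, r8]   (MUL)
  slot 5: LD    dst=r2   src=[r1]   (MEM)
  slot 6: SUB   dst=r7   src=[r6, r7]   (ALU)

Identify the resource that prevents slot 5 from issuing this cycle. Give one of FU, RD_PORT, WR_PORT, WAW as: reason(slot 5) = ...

  0. ALU→r7 ⇒ go  {1A/1Mu/2Ld/1B | 3r 3w}
  1. MEM→r4 ⇒ go  {1A/1Mu/1Ld/1B | 2r 2w}
  2. ALU→r1 ⇒ go  {0A/1Mu/1Ld/1B | 0r 1w}
  3. ALU→r3 ⇒ no(FU)  {0A/1Mu/1Ld/1B | 0r 1w}
  4. MUL→r7 ⇒ no(RD_PORT)  {0A/1Mu/1Ld/1B | 0r 1w}
  5. MEM→r2 ⇒ no(RD_PORT)  {0A/1Mu/1Ld/1B | 0r 1w}
  6. ALU→r7 ⇒ no(FU)  {0A/1Mu/1Ld/1B | 0r 1w}

reason(slot 5) = RD_PORT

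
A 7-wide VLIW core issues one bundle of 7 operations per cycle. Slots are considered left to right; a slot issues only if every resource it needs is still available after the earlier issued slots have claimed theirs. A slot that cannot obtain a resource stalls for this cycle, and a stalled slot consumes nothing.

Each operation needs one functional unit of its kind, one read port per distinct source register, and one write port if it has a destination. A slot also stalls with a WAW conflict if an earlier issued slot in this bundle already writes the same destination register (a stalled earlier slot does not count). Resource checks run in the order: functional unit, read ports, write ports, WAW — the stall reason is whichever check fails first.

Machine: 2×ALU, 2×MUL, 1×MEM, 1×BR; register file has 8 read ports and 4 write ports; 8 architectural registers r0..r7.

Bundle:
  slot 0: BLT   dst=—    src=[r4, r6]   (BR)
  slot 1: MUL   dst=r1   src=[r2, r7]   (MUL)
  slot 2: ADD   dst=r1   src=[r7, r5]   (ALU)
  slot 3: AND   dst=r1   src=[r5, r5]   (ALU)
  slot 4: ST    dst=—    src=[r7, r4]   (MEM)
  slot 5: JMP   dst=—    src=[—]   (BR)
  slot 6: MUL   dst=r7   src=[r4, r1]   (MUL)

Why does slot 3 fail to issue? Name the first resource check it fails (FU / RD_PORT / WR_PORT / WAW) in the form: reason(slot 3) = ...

reason(slot 3) = WAW

(0) want 1×BR +2rd +0wr — yes → AL2|MU2|ME1|BR0|rd6|wr4
(1) want 1×MUL +2rd +1wr — yes → AL2|MU1|ME1|BR0|rd4|wr3
(2) want 1×ALU +2rd +1wr — WAW → AL2|MU1|ME1|BR0|rd4|wr3
(3) want 1×ALU +1rd +1wr — WAW → AL2|MU1|ME1|BR0|rd4|wr3
(4) want 1×MEM +2rd +0wr — yes → AL2|MU1|ME0|BR0|rd2|wr3
(5) want 1×BR +0rd +0wr — FU → AL2|MU1|ME0|BR0|rd2|wr3
(6) want 1×MUL +2rd +1wr — yes → AL2|MU0|ME0|BR0|rd0|wr2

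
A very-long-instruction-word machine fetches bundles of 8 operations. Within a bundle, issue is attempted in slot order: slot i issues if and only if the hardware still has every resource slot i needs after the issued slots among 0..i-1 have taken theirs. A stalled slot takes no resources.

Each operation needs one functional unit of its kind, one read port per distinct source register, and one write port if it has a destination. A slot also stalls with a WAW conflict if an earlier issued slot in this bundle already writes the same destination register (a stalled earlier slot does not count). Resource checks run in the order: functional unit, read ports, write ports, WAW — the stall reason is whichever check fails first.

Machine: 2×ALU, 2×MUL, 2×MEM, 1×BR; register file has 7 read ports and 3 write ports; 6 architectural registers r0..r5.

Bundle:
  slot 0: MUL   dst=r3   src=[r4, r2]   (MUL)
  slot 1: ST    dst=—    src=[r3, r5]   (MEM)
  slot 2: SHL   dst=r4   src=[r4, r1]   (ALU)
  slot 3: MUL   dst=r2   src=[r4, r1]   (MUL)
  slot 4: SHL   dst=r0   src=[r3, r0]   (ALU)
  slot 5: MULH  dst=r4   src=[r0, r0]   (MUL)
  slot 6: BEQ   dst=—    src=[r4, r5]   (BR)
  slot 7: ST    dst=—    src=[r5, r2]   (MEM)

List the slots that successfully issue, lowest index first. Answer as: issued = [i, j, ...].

#0 MUL src=r4,r2 dispatched  <A:2 Mu:1 Ld:2 B:1 rd:5 wr:2>
#1 MEM src=r3,r5 dispatched  <A:2 Mu:1 Ld:1 B:1 rd:3 wr:2>
#2 ALU src=r4,r1 dispatched  <A:1 Mu:1 Ld:1 B:1 rd:1 wr:1>
#3 MUL src=r4,r1 held:RD_PORT  <A:1 Mu:1 Ld:1 B:1 rd:1 wr:1>
#4 ALU src=r3,r0 held:RD_PORT  <A:1 Mu:1 Ld:1 B:1 rd:1 wr:1>
#5 MUL src=r0,r0 held:WAW  <A:1 Mu:1 Ld:1 B:1 rd:1 wr:1>
#6 BR src=r4,r5 held:RD_PORT  <A:1 Mu:1 Ld:1 B:1 rd:1 wr:1>
#7 MEM src=r5,r2 held:RD_PORT  <A:1 Mu:1 Ld:1 B:1 rd:1 wr:1>

issued = [0, 1, 2]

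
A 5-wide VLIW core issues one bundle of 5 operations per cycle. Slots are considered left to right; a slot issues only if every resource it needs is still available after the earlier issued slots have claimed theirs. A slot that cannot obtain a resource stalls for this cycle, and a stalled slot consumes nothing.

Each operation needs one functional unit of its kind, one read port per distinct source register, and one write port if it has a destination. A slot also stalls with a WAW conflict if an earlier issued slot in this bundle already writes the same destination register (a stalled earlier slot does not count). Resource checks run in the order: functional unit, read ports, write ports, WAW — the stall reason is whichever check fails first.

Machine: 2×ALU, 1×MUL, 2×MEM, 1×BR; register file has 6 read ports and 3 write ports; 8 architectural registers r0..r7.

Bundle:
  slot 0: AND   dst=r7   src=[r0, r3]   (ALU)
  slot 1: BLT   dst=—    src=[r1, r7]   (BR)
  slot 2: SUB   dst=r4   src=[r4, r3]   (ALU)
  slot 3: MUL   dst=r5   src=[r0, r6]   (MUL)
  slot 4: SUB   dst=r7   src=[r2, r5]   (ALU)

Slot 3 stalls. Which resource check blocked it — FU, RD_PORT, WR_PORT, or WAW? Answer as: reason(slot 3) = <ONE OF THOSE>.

reason(slot 3) = RD_PORT

(0) want 1×ALU +2rd +1wr — yes → AL1|MU1|ME2|BR1|rd4|wr2
(1) want 1×BR +2rd +0wr — yes → AL1|MU1|ME2|BR0|rd2|wr2
(2) want 1×ALU +2rd +1wr — yes → AL0|MU1|ME2|BR0|rd0|wr1
(3) want 1×MUL +2rd +1wr — RD_PORT → AL0|MU1|ME2|BR0|rd0|wr1
(4) want 1×ALU +2rd +1wr — FU → AL0|MU1|ME2|BR0|rd0|wr1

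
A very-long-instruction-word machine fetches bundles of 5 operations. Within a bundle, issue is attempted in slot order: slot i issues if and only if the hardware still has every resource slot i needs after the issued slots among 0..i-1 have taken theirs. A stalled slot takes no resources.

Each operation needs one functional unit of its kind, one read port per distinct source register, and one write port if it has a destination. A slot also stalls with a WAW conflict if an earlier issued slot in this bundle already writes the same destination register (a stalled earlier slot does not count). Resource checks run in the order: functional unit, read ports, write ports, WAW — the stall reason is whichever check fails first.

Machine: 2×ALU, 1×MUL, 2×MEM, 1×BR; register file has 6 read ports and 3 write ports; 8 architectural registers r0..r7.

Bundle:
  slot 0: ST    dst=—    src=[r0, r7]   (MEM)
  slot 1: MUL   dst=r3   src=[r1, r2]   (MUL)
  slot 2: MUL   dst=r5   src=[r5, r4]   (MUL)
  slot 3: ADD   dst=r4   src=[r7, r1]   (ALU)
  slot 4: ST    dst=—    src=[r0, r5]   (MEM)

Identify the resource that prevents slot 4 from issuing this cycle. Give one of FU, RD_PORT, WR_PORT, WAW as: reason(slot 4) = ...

  0. MEM ⇒ go  {2A/1Mu/1Ld/1B | 4r 3w}
  1. MUL→r3 ⇒ go  {2A/0Mu/1Ld/1B | 2r 2w}
  2. MUL→r5 ⇒ no(FU)  {2A/0Mu/1Ld/1B | 2r 2w}
  3. ALU→r4 ⇒ go  {1A/0Mu/1Ld/1B | 0r 1w}
  4. MEM ⇒ no(RD_PORT)  {1A/0Mu/1Ld/1B | 0r 1w}

reason(slot 4) = RD_PORT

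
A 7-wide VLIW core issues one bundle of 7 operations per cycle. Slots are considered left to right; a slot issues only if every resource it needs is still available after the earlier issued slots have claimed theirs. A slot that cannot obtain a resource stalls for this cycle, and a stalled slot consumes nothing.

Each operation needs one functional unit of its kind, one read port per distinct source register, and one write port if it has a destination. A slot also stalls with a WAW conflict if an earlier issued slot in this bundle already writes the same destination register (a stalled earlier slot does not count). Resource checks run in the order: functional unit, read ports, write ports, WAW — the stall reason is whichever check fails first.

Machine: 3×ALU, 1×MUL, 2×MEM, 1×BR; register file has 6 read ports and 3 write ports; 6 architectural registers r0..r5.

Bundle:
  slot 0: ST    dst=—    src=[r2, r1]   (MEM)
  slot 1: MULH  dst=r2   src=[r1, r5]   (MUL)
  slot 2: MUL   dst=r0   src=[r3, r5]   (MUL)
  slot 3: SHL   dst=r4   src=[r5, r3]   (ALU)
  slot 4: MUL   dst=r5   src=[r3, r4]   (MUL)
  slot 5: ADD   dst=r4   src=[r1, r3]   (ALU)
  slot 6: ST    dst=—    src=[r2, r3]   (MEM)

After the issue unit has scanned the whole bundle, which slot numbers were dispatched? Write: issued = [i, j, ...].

#0 MEM src=r2,r1 dispatched  <A:3 Mu:1 Ld:1 B:1 rd:4 wr:3>
#1 MUL src=r1,r5 dispatched  <A:3 Mu:0 Ld:1 B:1 rd:2 wr:2>
#2 MUL src=r3,r5 held:FU  <A:3 Mu:0 Ld:1 B:1 rd:2 wr:2>
#3 ALU src=r5,r3 dispatched  <A:2 Mu:0 Ld:1 B:1 rd:0 wr:1>
#4 MUL src=r3,r4 held:FU  <A:2 Mu:0 Ld:1 B:1 rd:0 wr:1>
#5 ALU src=r1,r3 held:RD_PORT  <A:2 Mu:0 Ld:1 B:1 rd:0 wr:1>
#6 MEM src=r2,r3 held:RD_PORT  <A:2 Mu:0 Ld:1 B:1 rd:0 wr:1>

issued = [0, 1, 3]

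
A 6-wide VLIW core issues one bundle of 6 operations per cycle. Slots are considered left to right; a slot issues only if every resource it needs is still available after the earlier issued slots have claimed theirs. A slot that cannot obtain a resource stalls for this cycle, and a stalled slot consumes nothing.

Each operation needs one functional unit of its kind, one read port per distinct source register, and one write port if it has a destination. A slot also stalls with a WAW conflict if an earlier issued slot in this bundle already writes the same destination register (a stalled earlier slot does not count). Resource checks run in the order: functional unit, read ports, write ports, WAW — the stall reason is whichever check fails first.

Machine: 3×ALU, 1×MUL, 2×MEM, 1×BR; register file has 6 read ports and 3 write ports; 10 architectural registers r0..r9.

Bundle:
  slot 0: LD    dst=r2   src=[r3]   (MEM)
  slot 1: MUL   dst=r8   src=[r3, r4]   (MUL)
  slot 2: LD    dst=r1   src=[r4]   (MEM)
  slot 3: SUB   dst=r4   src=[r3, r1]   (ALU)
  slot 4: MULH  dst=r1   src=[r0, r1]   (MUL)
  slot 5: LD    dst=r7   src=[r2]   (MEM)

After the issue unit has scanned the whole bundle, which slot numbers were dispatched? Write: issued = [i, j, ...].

issued = [0, 1, 2]

slot 0 (MEM): ISSUE — free A3,Mu1,Ld1,B1 rp5 wp2
slot 1 (MUL): ISSUE — free A3,Mu0,Ld1,B1 rp3 wp1
slot 2 (MEM): ISSUE — free A3,Mu0,Ld0,B1 rp2 wp0
slot 3 (ALU): stall WR_PORT — free A3,Mu0,Ld0,B1 rp2 wp0
slot 4 (MUL): stall FU — free A3,Mu0,Ld0,B1 rp2 wp0
slot 5 (MEM): stall FU — free A3,Mu0,Ld0,B1 rp2 wp0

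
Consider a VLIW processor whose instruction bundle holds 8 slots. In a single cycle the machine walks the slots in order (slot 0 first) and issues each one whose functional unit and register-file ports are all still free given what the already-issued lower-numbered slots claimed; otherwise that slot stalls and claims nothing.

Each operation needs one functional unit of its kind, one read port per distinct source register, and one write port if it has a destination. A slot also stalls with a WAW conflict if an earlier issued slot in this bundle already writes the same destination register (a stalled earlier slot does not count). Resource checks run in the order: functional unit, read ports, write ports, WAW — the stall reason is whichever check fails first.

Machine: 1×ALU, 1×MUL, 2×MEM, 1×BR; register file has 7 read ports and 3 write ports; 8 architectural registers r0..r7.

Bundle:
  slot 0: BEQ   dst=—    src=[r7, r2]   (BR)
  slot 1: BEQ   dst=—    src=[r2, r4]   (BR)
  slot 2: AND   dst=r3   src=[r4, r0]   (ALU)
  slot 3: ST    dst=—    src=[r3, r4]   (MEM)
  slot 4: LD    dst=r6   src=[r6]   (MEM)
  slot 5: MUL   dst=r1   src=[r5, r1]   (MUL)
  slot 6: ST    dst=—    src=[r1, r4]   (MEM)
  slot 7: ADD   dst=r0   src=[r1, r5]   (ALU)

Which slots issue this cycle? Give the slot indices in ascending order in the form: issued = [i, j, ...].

issued = [0, 2, 3, 4]

slot 0 (BR): ISSUE — free A1,Mu1,Ld2,B0 rp5 wp3
slot 1 (BR): stall FU — free A1,Mu1,Ld2,B0 rp5 wp3
slot 2 (ALU): ISSUE — free A0,Mu1,Ld2,B0 rp3 wp2
slot 3 (MEM): ISSUE — free A0,Mu1,Ld1,B0 rp1 wp2
slot 4 (MEM): ISSUE — free A0,Mu1,Ld0,B0 rp0 wp1
slot 5 (MUL): stall RD_PORT — free A0,Mu1,Ld0,B0 rp0 wp1
slot 6 (MEM): stall FU — free A0,Mu1,Ld0,B0 rp0 wp1
slot 7 (ALU): stall FU — free A0,Mu1,Ld0,B0 rp0 wp1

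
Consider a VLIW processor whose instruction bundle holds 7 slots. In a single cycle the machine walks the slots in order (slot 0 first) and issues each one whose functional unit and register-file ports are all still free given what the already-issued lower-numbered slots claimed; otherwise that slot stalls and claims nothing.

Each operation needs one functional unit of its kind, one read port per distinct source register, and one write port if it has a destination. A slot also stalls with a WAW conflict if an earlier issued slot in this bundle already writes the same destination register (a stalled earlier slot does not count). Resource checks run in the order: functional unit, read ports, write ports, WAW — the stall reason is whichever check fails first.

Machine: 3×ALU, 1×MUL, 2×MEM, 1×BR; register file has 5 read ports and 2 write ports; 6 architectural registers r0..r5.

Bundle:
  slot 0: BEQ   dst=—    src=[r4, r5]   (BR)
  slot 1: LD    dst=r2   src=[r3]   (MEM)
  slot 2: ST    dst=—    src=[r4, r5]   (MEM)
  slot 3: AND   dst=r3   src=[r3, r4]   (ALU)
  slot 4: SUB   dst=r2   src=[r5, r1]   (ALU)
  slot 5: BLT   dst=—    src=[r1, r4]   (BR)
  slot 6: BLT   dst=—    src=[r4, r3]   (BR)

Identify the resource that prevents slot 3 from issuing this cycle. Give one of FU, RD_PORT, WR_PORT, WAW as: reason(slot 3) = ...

(0) want 1×BR +2rd +0wr — yes → AL3|MU1|ME2|BR0|rd3|wr2
(1) want 1×MEM +1rd +1wr — yes → AL3|MU1|ME1|BR0|rd2|wr1
(2) want 1×MEM +2rd +0wr — yes → AL3|MU1|ME0|BR0|rd0|wr1
(3) want 1×ALU +2rd +1wr — RD_PORT → AL3|MU1|ME0|BR0|rd0|wr1
(4) want 1×ALU +2rd +1wr — RD_PORT → AL3|MU1|ME0|BR0|rd0|wr1
(5) want 1×BR +2rd +0wr — FU → AL3|MU1|ME0|BR0|rd0|wr1
(6) want 1×BR +2rd +0wr — FU → AL3|MU1|ME0|BR0|rd0|wr1

reason(slot 3) = RD_PORT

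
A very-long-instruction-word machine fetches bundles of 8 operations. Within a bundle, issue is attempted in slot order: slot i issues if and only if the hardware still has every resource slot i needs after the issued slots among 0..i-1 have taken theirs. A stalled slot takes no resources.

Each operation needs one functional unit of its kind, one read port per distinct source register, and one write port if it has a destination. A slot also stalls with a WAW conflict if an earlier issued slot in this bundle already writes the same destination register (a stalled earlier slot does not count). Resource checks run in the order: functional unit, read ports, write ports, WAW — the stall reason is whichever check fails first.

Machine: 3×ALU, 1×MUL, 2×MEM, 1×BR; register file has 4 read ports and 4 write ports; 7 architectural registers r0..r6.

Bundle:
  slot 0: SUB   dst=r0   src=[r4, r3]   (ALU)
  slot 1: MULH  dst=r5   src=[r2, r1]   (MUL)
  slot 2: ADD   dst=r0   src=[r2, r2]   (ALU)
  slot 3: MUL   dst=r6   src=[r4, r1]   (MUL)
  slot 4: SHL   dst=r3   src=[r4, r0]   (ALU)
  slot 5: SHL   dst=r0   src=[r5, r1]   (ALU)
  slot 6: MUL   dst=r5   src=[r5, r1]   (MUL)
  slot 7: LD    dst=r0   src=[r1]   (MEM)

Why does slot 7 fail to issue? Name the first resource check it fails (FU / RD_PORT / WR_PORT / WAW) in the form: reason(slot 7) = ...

reason(slot 7) = RD_PORT

  0. ALU→r0 ⇒ go  {2A/1Mu/2Ld/1B | 2r 3w}
  1. MUL→r5 ⇒ go  {2A/0Mu/2Ld/1B | 0r 2w}
  2. ALU→r0 ⇒ no(RD_PORT)  {2A/0Mu/2Ld/1B | 0r 2w}
  3. MUL→r6 ⇒ no(FU)  {2A/0Mu/2Ld/1B | 0r 2w}
  4. ALU→r3 ⇒ no(RD_PORT)  {2A/0Mu/2Ld/1B | 0r 2w}
  5. ALU→r0 ⇒ no(RD_PORT)  {2A/0Mu/2Ld/1B | 0r 2w}
  6. MUL→r5 ⇒ no(FU)  {2A/0Mu/2Ld/1B | 0r 2w}
  7. MEM→r0 ⇒ no(RD_PORT)  {2A/0Mu/2Ld/1B | 0r 2w}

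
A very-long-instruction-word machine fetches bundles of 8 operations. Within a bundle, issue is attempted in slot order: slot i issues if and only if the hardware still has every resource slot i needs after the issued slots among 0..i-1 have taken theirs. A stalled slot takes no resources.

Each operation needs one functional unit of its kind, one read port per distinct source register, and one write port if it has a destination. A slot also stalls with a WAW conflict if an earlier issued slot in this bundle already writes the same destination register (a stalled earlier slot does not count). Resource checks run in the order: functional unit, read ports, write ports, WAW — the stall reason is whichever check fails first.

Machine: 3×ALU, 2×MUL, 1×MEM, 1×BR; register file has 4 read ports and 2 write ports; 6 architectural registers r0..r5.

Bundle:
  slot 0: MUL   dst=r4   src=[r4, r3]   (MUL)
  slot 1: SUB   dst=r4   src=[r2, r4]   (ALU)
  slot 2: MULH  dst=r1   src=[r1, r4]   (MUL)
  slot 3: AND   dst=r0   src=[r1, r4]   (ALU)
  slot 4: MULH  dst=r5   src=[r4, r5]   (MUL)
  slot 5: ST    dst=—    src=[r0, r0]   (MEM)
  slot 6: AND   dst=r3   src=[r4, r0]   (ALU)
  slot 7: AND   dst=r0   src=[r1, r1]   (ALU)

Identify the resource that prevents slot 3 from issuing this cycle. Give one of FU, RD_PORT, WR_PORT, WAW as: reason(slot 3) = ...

(0) want 1×MUL +2rd +1wr — yes → AL3|MU1|ME1|BR1|rd2|wr1
(1) want 1×ALU +2rd +1wr — WAW → AL3|MU1|ME1|BR1|rd2|wr1
(2) want 1×MUL +2rd +1wr — yes → AL3|MU0|ME1|BR1|rd0|wr0
(3) want 1×ALU +2rd +1wr — RD_PORT → AL3|MU0|ME1|BR1|rd0|wr0
(4) want 1×MUL +2rd +1wr — FU → AL3|MU0|ME1|BR1|rd0|wr0
(5) want 1×MEM +1rd +0wr — RD_PORT → AL3|MU0|ME1|BR1|rd0|wr0
(6) want 1×ALU +2rd +1wr — RD_PORT → AL3|MU0|ME1|BR1|rd0|wr0
(7) want 1×ALU +1rd +1wr — RD_PORT → AL3|MU0|ME1|BR1|rd0|wr0

reason(slot 3) = RD_PORT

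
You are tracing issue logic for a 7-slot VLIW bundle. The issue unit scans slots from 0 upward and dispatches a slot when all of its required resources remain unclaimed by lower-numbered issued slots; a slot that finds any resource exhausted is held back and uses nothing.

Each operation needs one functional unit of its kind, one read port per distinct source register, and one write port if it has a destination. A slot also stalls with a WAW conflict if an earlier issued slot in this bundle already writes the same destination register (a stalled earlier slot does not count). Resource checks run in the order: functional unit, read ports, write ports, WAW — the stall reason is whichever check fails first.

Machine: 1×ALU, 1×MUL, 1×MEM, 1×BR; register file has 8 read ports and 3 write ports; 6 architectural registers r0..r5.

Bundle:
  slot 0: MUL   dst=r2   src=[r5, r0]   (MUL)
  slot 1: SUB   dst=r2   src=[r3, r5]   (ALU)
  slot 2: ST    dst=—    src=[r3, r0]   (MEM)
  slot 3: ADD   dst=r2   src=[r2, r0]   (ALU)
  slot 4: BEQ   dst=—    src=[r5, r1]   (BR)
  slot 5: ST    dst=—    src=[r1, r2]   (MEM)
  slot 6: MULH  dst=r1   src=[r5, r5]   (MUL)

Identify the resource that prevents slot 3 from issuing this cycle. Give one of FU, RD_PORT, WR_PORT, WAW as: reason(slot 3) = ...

reason(slot 3) = WAW

slot 0 (MUL): ISSUE — free A1,Mu0,Ld1,B1 rp6 wp2
slot 1 (ALU): stall WAW — free A1,Mu0,Ld1,B1 rp6 wp2
slot 2 (MEM): ISSUE — free A1,Mu0,Ld0,B1 rp4 wp2
slot 3 (ALU): stall WAW — free A1,Mu0,Ld0,B1 rp4 wp2
slot 4 (BR): ISSUE — free A1,Mu0,Ld0,B0 rp2 wp2
slot 5 (MEM): stall FU — free A1,Mu0,Ld0,B0 rp2 wp2
slot 6 (MUL): stall FU — free A1,Mu0,Ld0,B0 rp2 wp2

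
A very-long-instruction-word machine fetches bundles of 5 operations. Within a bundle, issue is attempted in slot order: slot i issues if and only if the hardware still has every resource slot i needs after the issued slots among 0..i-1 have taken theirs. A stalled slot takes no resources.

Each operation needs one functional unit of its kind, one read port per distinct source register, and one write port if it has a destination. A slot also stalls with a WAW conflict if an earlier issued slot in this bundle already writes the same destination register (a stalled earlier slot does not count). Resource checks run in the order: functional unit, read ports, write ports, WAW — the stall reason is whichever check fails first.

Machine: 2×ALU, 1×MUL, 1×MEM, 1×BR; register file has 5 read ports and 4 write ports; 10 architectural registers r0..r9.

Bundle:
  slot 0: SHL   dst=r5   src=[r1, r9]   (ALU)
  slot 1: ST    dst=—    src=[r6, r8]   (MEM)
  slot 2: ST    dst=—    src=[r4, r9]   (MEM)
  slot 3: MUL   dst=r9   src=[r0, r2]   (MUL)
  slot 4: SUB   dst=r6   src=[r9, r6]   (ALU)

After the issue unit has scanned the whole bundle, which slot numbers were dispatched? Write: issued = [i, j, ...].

[0] ALU needs rd=2 wr=1: ok; after: ALU=1 MUL=1 MEM=1 BR=1, R=3, W=3
[1] MEM needs rd=2 wr=0: ok; after: ALU=1 MUL=1 MEM=0 BR=1, R=1, W=3
[2] MEM needs rd=2 wr=0: FU; after: ALU=1 MUL=1 MEM=0 BR=1, R=1, W=3
[3] MUL needs rd=2 wr=1: RD_PORT; after: ALU=1 MUL=1 MEM=0 BR=1, R=1, W=3
[4] ALU needs rd=2 wr=1: RD_PORT; after: ALU=1 MUL=1 MEM=0 BR=1, R=1, W=3

issued = [0, 1]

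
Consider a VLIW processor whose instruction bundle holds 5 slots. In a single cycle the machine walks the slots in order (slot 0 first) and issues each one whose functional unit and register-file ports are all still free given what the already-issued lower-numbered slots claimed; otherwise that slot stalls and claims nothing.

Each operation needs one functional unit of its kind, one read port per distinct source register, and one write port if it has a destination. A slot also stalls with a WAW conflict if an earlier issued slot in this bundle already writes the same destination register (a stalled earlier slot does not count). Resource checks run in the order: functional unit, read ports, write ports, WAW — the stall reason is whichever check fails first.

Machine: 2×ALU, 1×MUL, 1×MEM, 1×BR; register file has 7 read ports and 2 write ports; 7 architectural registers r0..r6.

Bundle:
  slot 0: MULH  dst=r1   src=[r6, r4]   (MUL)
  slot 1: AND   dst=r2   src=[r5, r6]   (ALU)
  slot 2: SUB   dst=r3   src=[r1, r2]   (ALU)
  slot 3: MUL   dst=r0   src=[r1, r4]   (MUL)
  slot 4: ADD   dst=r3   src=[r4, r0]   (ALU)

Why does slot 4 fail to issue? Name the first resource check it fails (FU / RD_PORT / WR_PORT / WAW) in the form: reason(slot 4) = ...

slot 0 (MUL): ISSUE — free A2,Mu0,Ld1,B1 rp5 wp1
slot 1 (ALU): ISSUE — free A1,Mu0,Ld1,B1 rp3 wp0
slot 2 (ALU): stall WR_PORT — free A1,Mu0,Ld1,B1 rp3 wp0
slot 3 (MUL): stall FU — free A1,Mu0,Ld1,B1 rp3 wp0
slot 4 (ALU): stall WR_PORT — free A1,Mu0,Ld1,B1 rp3 wp0

reason(slot 4) = WR_PORT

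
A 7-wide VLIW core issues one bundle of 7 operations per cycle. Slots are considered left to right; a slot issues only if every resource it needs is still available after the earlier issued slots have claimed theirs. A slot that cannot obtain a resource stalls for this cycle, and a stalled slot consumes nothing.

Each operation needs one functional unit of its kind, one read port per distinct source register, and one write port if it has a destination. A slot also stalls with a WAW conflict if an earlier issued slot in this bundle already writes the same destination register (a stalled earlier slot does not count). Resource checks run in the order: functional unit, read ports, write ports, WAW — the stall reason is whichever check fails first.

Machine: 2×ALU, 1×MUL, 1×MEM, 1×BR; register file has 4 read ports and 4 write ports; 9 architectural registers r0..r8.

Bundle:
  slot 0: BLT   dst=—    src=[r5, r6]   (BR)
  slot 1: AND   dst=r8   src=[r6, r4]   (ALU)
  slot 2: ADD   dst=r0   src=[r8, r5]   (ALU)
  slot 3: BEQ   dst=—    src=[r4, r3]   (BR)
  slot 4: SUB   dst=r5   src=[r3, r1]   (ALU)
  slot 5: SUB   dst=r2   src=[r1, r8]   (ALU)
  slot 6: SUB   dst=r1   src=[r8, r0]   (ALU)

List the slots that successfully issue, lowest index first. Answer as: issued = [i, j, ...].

  0. BR ⇒ go  {2A/1Mu/1Ld/0B | 2r 4w}
  1. ALU→r8 ⇒ go  {1A/1Mu/1Ld/0B | 0r 3w}
  2. ALU→r0 ⇒ no(RD_PORT)  {1A/1Mu/1Ld/0B | 0r 3w}
  3. BR ⇒ no(FU)  {1A/1Mu/1Ld/0B | 0r 3w}
  4. ALU→r5 ⇒ no(RD_PORT)  {1A/1Mu/1Ld/0B | 0r 3w}
  5. ALU→r2 ⇒ no(RD_PORT)  {1A/1Mu/1Ld/0B | 0r 3w}
  6. ALU→r1 ⇒ no(RD_PORT)  {1A/1Mu/1Ld/0B | 0r 3w}

issued = [0, 1]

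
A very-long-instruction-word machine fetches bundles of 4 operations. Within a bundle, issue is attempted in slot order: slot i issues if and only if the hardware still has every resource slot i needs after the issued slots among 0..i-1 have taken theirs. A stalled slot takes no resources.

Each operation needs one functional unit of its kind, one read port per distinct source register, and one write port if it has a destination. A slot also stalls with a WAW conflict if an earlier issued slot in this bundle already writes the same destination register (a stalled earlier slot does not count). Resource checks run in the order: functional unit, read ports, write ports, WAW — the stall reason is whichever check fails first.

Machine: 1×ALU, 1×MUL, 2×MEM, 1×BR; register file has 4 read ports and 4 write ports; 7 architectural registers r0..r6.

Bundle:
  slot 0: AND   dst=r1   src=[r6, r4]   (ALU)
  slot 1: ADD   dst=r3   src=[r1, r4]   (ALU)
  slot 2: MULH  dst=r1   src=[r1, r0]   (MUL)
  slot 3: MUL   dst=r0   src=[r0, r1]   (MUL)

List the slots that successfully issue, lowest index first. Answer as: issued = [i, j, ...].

issued = [0, 3]

#0 ALU src=r6,r4 dispatched  <A:0 Mu:1 Ld:2 B:1 rd:2 wr:3>
#1 ALU src=r1,r4 held:FU  <A:0 Mu:1 Ld:2 B:1 rd:2 wr:3>
#2 MUL src=r1,r0 held:WAW  <A:0 Mu:1 Ld:2 B:1 rd:2 wr:3>
#3 MUL src=r0,r1 dispatched  <A:0 Mu:0 Ld:2 B:1 rd:0 wr:2>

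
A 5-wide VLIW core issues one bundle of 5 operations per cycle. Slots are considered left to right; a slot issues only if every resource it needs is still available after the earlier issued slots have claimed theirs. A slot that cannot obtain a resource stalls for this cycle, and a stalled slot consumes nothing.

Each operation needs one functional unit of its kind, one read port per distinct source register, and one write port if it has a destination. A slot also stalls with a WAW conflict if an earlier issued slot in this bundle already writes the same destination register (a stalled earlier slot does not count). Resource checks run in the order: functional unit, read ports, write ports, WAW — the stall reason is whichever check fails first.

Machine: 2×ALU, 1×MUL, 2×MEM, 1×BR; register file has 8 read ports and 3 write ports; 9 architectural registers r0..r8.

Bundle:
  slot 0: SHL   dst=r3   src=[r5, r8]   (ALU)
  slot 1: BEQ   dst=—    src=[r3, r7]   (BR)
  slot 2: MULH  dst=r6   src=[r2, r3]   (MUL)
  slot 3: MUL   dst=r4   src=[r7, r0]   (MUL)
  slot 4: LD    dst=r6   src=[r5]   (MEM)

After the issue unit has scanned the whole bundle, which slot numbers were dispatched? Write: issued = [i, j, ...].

slot 0 (ALU): ISSUE — free A1,Mu1,Ld2,B1 rp6 wp2
slot 1 (BR): ISSUE — free A1,Mu1,Ld2,B0 rp4 wp2
slot 2 (MUL): ISSUE — free A1,Mu0,Ld2,B0 rp2 wp1
slot 3 (MUL): stall FU — free A1,Mu0,Ld2,B0 rp2 wp1
slot 4 (MEM): stall WAW — free A1,Mu0,Ld2,B0 rp2 wp1

issued = [0, 1, 2]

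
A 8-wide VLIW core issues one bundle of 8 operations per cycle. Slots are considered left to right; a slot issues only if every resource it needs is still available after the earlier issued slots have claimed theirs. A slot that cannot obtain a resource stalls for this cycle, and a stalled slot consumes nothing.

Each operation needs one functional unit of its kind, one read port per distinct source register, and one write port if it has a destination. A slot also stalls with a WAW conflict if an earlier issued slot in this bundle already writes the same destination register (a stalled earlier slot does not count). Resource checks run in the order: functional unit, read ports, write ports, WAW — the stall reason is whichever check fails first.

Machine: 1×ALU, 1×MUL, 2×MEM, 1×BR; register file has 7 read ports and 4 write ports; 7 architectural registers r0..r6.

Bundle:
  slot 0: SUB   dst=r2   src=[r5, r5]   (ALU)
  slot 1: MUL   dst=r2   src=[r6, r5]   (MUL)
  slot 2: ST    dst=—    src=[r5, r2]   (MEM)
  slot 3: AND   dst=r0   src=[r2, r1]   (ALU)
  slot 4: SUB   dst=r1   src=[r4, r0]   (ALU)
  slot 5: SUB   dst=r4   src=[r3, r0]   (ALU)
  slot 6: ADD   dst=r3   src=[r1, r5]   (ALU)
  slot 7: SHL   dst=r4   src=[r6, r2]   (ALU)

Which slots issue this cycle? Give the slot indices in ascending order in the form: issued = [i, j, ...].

#0 ALU src=r5,r5 dispatched  <A:0 Mu:1 Ld:2 B:1 rd:6 wr:3>
#1 MUL src=r6,r5 held:WAW  <A:0 Mu:1 Ld:2 B:1 rd:6 wr:3>
#2 MEM src=r5,r2 dispatched  <A:0 Mu:1 Ld:1 B:1 rd:4 wr:3>
#3 ALU src=r2,r1 held:FU  <A:0 Mu:1 Ld:1 B:1 rd:4 wr:3>
#4 ALU src=r4,r0 held:FU  <A:0 Mu:1 Ld:1 B:1 rd:4 wr:3>
#5 ALU src=r3,r0 held:FU  <A:0 Mu:1 Ld:1 B:1 rd:4 wr:3>
#6 ALU src=r1,r5 held:FU  <A:0 Mu:1 Ld:1 B:1 rd:4 wr:3>
#7 ALU src=r6,r2 held:FU  <A:0 Mu:1 Ld:1 B:1 rd:4 wr:3>

issued = [0, 2]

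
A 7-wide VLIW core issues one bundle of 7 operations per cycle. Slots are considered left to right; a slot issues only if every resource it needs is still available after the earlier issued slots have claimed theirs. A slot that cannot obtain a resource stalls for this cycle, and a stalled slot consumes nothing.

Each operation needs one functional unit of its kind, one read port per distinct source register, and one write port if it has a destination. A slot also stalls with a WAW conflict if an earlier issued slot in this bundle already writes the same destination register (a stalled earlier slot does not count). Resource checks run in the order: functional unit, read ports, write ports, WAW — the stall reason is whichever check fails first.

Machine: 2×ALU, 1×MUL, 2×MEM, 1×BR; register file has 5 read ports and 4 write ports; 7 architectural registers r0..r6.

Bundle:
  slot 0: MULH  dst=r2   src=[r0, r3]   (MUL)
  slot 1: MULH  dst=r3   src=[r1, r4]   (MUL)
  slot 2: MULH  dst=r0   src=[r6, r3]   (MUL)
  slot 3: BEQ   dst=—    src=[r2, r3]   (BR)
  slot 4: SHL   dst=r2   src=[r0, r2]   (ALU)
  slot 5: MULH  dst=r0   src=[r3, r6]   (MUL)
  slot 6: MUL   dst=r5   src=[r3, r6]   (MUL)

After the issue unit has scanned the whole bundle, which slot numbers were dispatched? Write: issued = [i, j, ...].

(0) want 1×MUL +2rd +1wr — yes → AL2|MU0|ME2|BR1|rd3|wr3
(1) want 1×MUL +2rd +1wr — FU → AL2|MU0|ME2|BR1|rd3|wr3
(2) want 1×MUL +2rd +1wr — FU → AL2|MU0|ME2|BR1|rd3|wr3
(3) want 1×BR +2rd +0wr — yes → AL2|MU0|ME2|BR0|rd1|wr3
(4) want 1×ALU +2rd +1wr — RD_PORT → AL2|MU0|ME2|BR0|rd1|wr3
(5) want 1×MUL +2rd +1wr — FU → AL2|MU0|ME2|BR0|rd1|wr3
(6) want 1×MUL +2rd +1wr — FU → AL2|MU0|ME2|BR0|rd1|wr3

issued = [0, 3]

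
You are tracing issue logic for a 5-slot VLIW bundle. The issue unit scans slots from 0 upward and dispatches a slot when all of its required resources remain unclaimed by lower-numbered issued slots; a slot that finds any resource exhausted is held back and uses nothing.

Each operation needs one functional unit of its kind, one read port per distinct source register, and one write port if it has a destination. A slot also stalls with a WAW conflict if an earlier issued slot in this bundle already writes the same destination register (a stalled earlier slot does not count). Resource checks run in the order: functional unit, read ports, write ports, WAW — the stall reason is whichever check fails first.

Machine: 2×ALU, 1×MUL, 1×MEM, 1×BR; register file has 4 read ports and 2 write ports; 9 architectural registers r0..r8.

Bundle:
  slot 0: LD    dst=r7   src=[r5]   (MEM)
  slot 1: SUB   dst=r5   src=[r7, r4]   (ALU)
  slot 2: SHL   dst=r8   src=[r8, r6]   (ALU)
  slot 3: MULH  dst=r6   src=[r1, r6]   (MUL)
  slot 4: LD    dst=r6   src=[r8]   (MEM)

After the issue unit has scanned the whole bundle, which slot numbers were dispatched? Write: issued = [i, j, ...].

issued = [0, 1]

slot 0 (MEM): ISSUE — free A2,Mu1,Ld0,B1 rp3 wp1
slot 1 (ALU): ISSUE — free A1,Mu1,Ld0,B1 rp1 wp0
slot 2 (ALU): stall RD_PORT — free A1,Mu1,Ld0,B1 rp1 wp0
slot 3 (MUL): stall RD_PORT — free A1,Mu1,Ld0,B1 rp1 wp0
slot 4 (MEM): stall FU — free A1,Mu1,Ld0,B1 rp1 wp0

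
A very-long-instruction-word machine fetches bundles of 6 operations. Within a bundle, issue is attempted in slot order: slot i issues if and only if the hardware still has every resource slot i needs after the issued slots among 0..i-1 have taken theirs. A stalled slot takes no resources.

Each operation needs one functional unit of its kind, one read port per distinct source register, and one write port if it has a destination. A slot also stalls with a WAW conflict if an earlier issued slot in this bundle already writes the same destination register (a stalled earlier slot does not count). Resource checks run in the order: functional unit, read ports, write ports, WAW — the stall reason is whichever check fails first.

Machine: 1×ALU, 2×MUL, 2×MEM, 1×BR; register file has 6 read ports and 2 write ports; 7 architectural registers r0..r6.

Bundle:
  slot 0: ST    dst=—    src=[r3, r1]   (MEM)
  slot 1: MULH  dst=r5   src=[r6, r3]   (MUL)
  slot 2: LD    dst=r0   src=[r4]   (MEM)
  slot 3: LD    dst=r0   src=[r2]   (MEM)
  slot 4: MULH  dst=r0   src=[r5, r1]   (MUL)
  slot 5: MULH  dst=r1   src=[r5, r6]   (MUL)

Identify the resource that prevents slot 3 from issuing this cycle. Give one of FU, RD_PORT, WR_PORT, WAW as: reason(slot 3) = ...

reason(slot 3) = FU

  0. MEM ⇒ go  {1A/2Mu/1Ld/1B | 4r 2w}
  1. MUL→r5 ⇒ go  {1A/1Mu/1Ld/1B | 2r 1w}
  2. MEM→r0 ⇒ go  {1A/1Mu/0Ld/1B | 1r 0w}
  3. MEM→r0 ⇒ no(FU)  {1A/1Mu/0Ld/1B | 1r 0w}
  4. MUL→r0 ⇒ no(RD_PORT)  {1A/1Mu/0Ld/1B | 1r 0w}
  5. MUL→r1 ⇒ no(RD_PORT)  {1A/1Mu/0Ld/1B | 1r 0w}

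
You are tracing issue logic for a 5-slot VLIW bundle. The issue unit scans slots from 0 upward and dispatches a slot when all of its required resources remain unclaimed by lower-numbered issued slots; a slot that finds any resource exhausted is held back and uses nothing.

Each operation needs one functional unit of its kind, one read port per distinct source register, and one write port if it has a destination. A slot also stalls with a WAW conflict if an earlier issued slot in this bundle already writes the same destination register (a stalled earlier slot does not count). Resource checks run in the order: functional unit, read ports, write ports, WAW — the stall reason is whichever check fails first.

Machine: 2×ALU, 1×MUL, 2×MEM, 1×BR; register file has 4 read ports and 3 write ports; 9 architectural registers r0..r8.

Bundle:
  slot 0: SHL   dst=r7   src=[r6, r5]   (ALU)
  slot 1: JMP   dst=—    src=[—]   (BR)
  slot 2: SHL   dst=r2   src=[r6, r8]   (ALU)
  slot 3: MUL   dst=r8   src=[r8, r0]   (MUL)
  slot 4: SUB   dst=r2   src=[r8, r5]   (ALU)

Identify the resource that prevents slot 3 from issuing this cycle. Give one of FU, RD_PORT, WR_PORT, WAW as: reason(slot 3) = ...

#0 ALU src=r6,r5 dispatched  <A:1 Mu:1 Ld:2 B:1 rd:2 wr:2>
#1 BR src=- dispatched  <A:1 Mu:1 Ld:2 B:0 rd:2 wr:2>
#2 ALU src=r6,r8 dispatched  <A:0 Mu:1 Ld:2 B:0 rd:0 wr:1>
#3 MUL src=r8,r0 held:RD_PORT  <A:0 Mu:1 Ld:2 B:0 rd:0 wr:1>
#4 ALU src=r8,r5 held:FU  <A:0 Mu:1 Ld:2 B:0 rd:0 wr:1>

reason(slot 3) = RD_PORT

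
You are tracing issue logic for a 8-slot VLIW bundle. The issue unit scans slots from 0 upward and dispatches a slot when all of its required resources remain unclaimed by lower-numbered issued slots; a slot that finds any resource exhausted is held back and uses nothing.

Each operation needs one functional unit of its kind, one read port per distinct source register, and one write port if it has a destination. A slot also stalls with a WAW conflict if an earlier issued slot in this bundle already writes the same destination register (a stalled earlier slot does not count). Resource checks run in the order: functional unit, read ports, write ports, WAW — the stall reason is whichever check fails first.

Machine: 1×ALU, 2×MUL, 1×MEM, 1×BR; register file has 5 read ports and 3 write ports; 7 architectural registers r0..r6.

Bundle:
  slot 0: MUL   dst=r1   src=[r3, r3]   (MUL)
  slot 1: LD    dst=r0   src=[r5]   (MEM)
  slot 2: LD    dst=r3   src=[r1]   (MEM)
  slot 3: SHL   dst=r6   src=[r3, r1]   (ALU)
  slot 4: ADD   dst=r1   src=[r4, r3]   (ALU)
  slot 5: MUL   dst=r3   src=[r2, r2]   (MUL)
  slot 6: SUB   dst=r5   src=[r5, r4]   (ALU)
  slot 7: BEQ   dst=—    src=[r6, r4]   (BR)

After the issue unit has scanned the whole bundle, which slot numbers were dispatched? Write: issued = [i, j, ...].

issued = [0, 1, 3]

  0. MUL→r1 ⇒ go  {1A/1Mu/1Ld/1B | 4r 2w}
  1. MEM→r0 ⇒ go  {1A/1Mu/0Ld/1B | 3r 1w}
  2. MEM→r3 ⇒ no(FU)  {1A/1Mu/0Ld/1B | 3r 1w}
  3. ALU→r6 ⇒ go  {0A/1Mu/0Ld/1B | 1r 0w}
  4. ALU→r1 ⇒ no(FU)  {0A/1Mu/0Ld/1B | 1r 0w}
  5. MUL→r3 ⇒ no(WR_PORT)  {0A/1Mu/0Ld/1B | 1r 0w}
  6. ALU→r5 ⇒ no(FU)  {0A/1Mu/0Ld/1B | 1r 0w}
  7. BR ⇒ no(RD_PORT)  {0A/1Mu/0Ld/1B | 1r 0w}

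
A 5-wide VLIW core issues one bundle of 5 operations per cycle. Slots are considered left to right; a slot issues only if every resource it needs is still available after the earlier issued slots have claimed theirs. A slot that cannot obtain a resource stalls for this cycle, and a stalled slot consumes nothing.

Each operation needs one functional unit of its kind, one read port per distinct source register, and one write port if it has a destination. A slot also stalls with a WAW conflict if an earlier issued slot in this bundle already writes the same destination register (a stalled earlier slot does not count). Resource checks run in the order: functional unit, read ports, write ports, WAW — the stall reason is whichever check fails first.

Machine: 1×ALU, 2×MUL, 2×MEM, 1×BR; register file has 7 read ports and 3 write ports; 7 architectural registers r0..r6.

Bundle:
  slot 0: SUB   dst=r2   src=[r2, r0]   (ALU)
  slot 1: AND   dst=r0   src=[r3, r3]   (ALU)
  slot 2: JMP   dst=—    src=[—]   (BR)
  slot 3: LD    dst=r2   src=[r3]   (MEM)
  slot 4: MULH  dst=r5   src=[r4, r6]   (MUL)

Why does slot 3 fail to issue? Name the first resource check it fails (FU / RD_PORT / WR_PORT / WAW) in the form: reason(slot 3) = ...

reason(slot 3) = WAW

(0) want 1×ALU +2rd +1wr — yes → AL0|MU2|ME2|BR1|rd5|wr2
(1) want 1×ALU +1rd +1wr — FU → AL0|MU2|ME2|BR1|rd5|wr2
(2) want 1×BR +0rd +0wr — yes → AL0|MU2|ME2|BR0|rd5|wr2
(3) want 1×MEM +1rd +1wr — WAW → AL0|MU2|ME2|BR0|rd5|wr2
(4) want 1×MUL +2rd +1wr — yes → AL0|MU1|ME2|BR0|rd3|wr1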